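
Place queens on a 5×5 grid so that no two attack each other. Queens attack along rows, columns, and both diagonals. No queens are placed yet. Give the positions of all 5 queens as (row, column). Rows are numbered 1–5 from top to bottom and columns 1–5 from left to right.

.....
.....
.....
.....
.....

Row 1: Safe: 1, 2, 3, 4, 5. Place at column 4.
Row 2: attacked by (1,4)→{3,4,5}. Safe: 1, 2. Place at column 2.
Row 3: attacked by (1,4)→{2,4}; (2,2)→{1,2,3}. Safe: 5. Place at column 5.
Row 4: attacked by (1,4)→{1,4}; (2,2)→{2,4}; (3,5)→{4,5}. Safe: 3. Place at column 3.
Row 5: attacked by (1,4)→{4}; (2,2)→{2,5}; (3,5)→{3,5}; (4,3)→{2,3,4}. Safe: 1. Place at column 1.
Columns [4, 2, 5, 3, 1], r−c [-3, 0, -2, 1, 4], r+c [5, 4, 8, 7, 6] are all distinct, so no two queens attack.

(1,4) (2,2) (3,5) (4,3) (5,1)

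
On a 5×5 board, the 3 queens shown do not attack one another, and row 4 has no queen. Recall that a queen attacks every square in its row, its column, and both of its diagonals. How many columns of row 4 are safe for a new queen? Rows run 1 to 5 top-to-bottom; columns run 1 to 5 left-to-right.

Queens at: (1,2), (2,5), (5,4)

1

(1,2) attacks row 4 at column 2 and diagonals 5.
(2,5) attacks row 4 at column 5 and diagonals 3.
(5,4) attacks row 4 at column 4 and diagonals 3, 5.
Attacked columns: {2, 3, 4, 5}. Safe: {1}.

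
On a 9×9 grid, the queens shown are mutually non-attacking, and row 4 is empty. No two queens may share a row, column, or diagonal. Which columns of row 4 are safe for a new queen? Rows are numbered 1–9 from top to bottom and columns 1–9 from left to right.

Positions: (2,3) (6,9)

(2,3) attacks row 4 at column 3 and diagonals 1, 5.
(6,9) attacks row 4 at column 9 and diagonals 7.
Attacked columns: {1, 3, 5, 7, 9}. Safe: {2, 4, 6, 8}.

columns 2, 4, 6, 8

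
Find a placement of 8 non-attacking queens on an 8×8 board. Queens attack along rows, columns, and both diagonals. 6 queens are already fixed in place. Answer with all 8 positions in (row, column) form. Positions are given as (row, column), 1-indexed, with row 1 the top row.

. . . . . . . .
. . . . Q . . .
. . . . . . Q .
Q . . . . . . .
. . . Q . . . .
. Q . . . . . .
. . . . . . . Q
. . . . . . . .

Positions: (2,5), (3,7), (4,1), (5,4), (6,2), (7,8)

Row 1: attacked by (2,5)→{4,5,6}; (3,7)→{5,7}; (4,1)→{1,4}; (5,4)→{4,8}; (6,2)→{2,7}; (7,8)→{2,8}. Safe: 3. Place at column 3.
Row 8: attacked by (1,3)→{3}; (2,5)→{5}; (3,7)→{2,7}; (4,1)→{1,5}; (5,4)→{1,4,7}; (6,2)→{2,4}; (7,8)→{7,8}. Safe: 6. Place at column 6.
Columns [3, 5, 7, 1, 4, 2, 8, 6], r−c [-2, -3, -4, 3, 1, 4, -1, 2], r+c [4, 7, 10, 5, 9, 8, 15, 14] are all distinct, so no two queens attack.

(1,3) (2,5) (3,7) (4,1) (5,4) (6,2) (7,8) (8,6)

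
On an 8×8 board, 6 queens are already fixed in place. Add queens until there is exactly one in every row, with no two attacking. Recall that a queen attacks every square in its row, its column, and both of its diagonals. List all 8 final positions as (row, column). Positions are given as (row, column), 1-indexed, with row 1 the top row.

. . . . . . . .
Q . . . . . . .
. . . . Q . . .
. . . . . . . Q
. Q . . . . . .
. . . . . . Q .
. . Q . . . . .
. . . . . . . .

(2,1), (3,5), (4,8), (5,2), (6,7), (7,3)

Row 1: attacked by (2,1)→{1,2}; (3,5)→{3,5,7}; (4,8)→{5,8}; (5,2)→{2,6}; (6,7)→{2,7}; (7,3)→{3}. Safe: 4. Place at column 4.
Row 8: attacked by (1,4)→{4}; (2,1)→{1,7}; (3,5)→{5}; (4,8)→{4,8}; (5,2)→{2,5}; (6,7)→{5,7}; (7,3)→{2,3,4}. Safe: 6. Place at column 6.
Columns [4, 1, 5, 8, 2, 7, 3, 6], r−c [-3, 1, -2, -4, 3, -1, 4, 2], r+c [5, 3, 8, 12, 7, 13, 10, 14] are all distinct, so no two queens attack.

(1,4) (2,1) (3,5) (4,8) (5,2) (6,7) (7,3) (8,6)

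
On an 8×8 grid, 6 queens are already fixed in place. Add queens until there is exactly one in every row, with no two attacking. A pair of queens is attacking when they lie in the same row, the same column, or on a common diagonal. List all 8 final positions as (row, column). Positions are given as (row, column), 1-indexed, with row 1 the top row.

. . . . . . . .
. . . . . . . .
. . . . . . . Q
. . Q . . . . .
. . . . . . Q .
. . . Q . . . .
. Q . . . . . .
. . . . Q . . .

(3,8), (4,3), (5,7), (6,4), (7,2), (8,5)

Row 1: attacked by (3,8)→{6,8}; (4,3)→{3,6}; (5,7)→{3,7}; (6,4)→{4}; (7,2)→{2,8}; (8,5)→{5}. Safe: 1. Place at column 1.
Row 2: attacked by (1,1)→{1,2}; (3,8)→{7,8}; (4,3)→{1,3,5}; (5,7)→{4,7}; (6,4)→{4,8}; (7,2)→{2,7}; (8,5)→{5}. Safe: 6. Place at column 6.
Columns [1, 6, 8, 3, 7, 4, 2, 5], r−c [0, -4, -5, 1, -2, 2, 5, 3], r+c [2, 8, 11, 7, 12, 10, 9, 13] are all distinct, so no two queens attack.

(1,1) (2,6) (3,8) (4,3) (5,7) (6,4) (7,2) (8,5)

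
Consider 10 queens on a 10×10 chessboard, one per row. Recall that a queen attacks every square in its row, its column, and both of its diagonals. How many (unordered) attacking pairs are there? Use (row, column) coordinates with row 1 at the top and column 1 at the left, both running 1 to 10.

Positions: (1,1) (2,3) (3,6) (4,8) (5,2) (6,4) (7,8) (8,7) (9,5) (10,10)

Same column: (4,8)–(7,8) (column 8).
Same diagonal: (1,1)–(10,10) (|1−10| = |1−10| = 9); (2,3)–(7,8) (|2−7| = |3−8| = 5); (7,8)–(8,7) (|7−8| = |8−7| = 1).
Total attacking pairs: 4.

4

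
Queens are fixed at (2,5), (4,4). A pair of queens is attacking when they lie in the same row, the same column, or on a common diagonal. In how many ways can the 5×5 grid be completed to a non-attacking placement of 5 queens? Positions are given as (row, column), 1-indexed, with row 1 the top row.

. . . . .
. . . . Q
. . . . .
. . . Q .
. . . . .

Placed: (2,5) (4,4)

Branch on row 1: col 2 → 0; col 3 → 1.
Sum: 0 + 1 = 1.

1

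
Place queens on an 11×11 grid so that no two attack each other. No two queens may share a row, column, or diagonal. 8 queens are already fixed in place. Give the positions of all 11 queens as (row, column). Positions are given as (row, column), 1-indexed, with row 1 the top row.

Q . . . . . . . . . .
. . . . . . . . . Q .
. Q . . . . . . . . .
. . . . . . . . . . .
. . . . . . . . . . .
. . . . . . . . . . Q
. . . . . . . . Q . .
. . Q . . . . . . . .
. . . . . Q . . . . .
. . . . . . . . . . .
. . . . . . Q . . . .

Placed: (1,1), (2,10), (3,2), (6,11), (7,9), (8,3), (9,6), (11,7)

Row 4: attacked by (1,1)→{1,4}; (2,10)→{8,10}; (3,2)→{1,2,3}; (6,11)→{9,11}; (7,9)→{6,9}; (8,3)→{3,7}; (9,6)→{1,6,11}; (11,7)→{7}. Safe: 5. Place at column 5.
Row 5: attacked by (1,1)→{1,5}; (2,10)→{7,10}; (3,2)→{2,4}; (4,5)→{4,5,6}; (6,11)→{10,11}; (7,9)→{7,9,11}; (8,3)→{3,6}; (9,6)→{2,6,10}; (11,7)→{1,7}. Safe: 8. Place at column 8.
Row 10: attacked by (1,1)→{1,10}; (2,10)→{2,10}; (3,2)→{2,9}; (4,5)→{5,11}; (5,8)→{3,8}; (6,11)→{7,11}; (7,9)→{6,9}; (8,3)→{1,3,5}; (9,6)→{5,6,7}; (11,7)→{6,7,8}. Safe: 4. Place at column 4.
Columns [1, 10, 2, 5, 8, 11, 9, 3, 6, 4, 7], r−c [0, -8, 1, -1, -3, -5, -2, 5, 3, 6, 4], r+c [2, 12, 5, 9, 13, 17, 16, 11, 15, 14, 18] are all distinct, so no two queens attack.

(1,1) (2,10) (3,2) (4,5) (5,8) (6,11) (7,9) (8,3) (9,6) (10,4) (11,7)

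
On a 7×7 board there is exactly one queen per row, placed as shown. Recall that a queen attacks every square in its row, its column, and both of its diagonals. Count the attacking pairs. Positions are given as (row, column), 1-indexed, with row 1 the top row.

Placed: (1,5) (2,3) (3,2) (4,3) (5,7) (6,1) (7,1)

Same column: (2,3)–(4,3) (column 3); (6,1)–(7,1) (column 1).
Same diagonal: (2,3)–(3,2) (|2−3| = |3−2| = 1); (3,2)–(4,3) (|3−4| = |2−3| = 1); (4,3)–(6,1) (|4−6| = |3−1| = 2).
Total attacking pairs: 5.

5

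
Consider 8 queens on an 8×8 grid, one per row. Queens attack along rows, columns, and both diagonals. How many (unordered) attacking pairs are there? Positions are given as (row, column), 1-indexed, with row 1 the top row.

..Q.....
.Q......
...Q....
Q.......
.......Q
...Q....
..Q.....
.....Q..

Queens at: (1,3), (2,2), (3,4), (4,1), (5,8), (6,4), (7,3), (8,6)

5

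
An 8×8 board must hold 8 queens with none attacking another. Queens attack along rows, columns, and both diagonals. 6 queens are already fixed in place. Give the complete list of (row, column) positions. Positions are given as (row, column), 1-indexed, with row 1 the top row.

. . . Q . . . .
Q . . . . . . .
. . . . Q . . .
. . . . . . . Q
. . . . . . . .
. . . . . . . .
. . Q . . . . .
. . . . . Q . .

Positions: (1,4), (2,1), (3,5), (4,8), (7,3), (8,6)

Row 5: attacked by (1,4)→{4,8}; (2,1)→{1,4}; (3,5)→{3,5,7}; (4,8)→{7,8}; (7,3)→{1,3,5}; (8,6)→{3,6}. Safe: 2. Place at column 2.
Row 6: attacked by (1,4)→{4}; (2,1)→{1,5}; (3,5)→{2,5,8}; (4,8)→{6,8}; (5,2)→{1,2,3}; (7,3)→{2,3,4}; (8,6)→{4,6,8}. Safe: 7. Place at column 7.
Columns [4, 1, 5, 8, 2, 7, 3, 6], r−c [-3, 1, -2, -4, 3, -1, 4, 2], r+c [5, 3, 8, 12, 7, 13, 10, 14] are all distinct, so no two queens attack.

(1,4) (2,1) (3,5) (4,8) (5,2) (6,7) (7,3) (8,6)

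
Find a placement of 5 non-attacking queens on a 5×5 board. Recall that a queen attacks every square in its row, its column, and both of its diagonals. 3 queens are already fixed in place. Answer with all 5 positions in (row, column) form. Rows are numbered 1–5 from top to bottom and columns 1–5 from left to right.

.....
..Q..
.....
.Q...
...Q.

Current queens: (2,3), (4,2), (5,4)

Row 1: attacked by (2,3)→{2,3,4}; (4,2)→{2,5}; (5,4)→{4}. Safe: 1. Place at column 1.
Row 3: attacked by (1,1)→{1,3}; (2,3)→{2,3,4}; (4,2)→{1,2,3}; (5,4)→{2,4}. Safe: 5. Place at column 5.
Columns [1, 3, 5, 2, 4], r−c [0, -1, -2, 2, 1], r+c [2, 5, 8, 6, 9] are all distinct, so no two queens attack.

(1,1) (2,3) (3,5) (4,2) (5,4)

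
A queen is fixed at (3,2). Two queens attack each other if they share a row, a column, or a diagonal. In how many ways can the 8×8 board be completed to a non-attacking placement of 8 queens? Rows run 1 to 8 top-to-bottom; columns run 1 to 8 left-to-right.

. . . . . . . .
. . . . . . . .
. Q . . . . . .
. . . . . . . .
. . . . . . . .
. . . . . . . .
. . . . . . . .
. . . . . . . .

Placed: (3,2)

14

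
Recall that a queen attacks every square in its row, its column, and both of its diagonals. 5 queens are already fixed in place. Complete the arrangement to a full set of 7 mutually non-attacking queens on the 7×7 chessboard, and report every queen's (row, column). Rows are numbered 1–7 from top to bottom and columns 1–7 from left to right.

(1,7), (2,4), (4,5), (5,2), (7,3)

Row 3: attacked by (1,7)→{5,7}; (2,4)→{3,4,5}; (4,5)→{4,5,6}; (5,2)→{2,4}; (7,3)→{3,7}. Safe: 1. Place at column 1.
Row 6: attacked by (1,7)→{2,7}; (2,4)→{4}; (3,1)→{1,4}; (4,5)→{3,5,7}; (5,2)→{1,2,3}; (7,3)→{2,3,4}. Safe: 6. Place at column 6.
Columns [7, 4, 1, 5, 2, 6, 3], r−c [-6, -2, 2, -1, 3, 0, 4], r+c [8, 6, 4, 9, 7, 12, 10] are all distinct, so no two queens attack.

(1,7) (2,4) (3,1) (4,5) (5,2) (6,6) (7,3)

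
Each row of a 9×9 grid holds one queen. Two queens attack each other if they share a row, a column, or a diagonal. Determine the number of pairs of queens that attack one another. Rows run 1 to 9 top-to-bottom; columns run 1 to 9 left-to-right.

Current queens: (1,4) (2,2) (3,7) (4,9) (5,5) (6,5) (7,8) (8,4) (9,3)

5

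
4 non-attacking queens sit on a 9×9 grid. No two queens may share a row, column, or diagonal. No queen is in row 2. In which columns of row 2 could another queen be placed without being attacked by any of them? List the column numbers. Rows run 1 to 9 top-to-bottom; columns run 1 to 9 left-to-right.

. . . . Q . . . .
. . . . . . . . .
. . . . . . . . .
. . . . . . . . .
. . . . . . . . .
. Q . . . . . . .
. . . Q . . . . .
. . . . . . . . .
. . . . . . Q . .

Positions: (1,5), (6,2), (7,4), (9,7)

(1,5) attacks row 2 at column 5 and diagonals 4, 6.
(6,2) attacks row 2 at column 2 and diagonals 6.
(7,4) attacks row 2 at column 4 and diagonals 9.
(9,7) attacks row 2 at column 7.
Attacked columns: {2, 4, 5, 6, 7, 9}. Safe: {1, 3, 8}.

columns 1, 3, 8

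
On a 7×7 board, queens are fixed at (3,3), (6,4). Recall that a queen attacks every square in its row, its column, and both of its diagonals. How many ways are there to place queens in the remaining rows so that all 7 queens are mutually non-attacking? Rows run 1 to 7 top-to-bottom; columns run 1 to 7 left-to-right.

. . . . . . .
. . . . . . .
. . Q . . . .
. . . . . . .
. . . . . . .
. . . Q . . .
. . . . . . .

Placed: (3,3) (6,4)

Branch on row 1: col 2 → 1; col 6 → 0; col 7 → 1.
Sum: 1 + 0 + 1 = 2.

2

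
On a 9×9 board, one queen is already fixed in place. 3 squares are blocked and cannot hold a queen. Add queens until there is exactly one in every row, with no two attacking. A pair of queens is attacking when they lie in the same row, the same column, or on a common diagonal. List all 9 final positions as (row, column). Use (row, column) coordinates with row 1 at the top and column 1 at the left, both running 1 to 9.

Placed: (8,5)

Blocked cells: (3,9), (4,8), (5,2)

(1,8) (2,1) (3,4) (4,6) (5,3) (6,9) (7,7) (8,5) (9,2)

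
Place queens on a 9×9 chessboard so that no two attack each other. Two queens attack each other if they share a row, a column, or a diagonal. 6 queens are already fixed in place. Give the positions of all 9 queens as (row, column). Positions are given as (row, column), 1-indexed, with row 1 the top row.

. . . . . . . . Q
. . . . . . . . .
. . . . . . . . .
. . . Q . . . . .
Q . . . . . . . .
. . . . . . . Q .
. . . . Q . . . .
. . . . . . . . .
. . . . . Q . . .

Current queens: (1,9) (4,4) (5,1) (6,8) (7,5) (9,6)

Row 2: attacked by (1,9)→{8,9}; (4,4)→{2,4,6}; (5,1)→{1,4}; (6,8)→{4,8}; (7,5)→{5}; (9,6)→{6}. Safe: 3, 7. Place at column 7.
Row 3: attacked by (1,9)→{7,9}; (2,7)→{6,7,8}; (4,4)→{3,4,5}; (5,1)→{1,3}; (6,8)→{5,8}; (7,5)→{1,5,9}; (9,6)→{6}. Safe: 2. Place at column 2.
Row 8: attacked by (1,9)→{2,9}; (2,7)→{1,7}; (3,2)→{2,7}; (4,4)→{4,8}; (5,1)→{1,4}; (6,8)→{6,8}; (7,5)→{4,5,6}; (9,6)→{5,6,7}. Safe: 3. Place at column 3.
Columns [9, 7, 2, 4, 1, 8, 5, 3, 6], r−c [-8, -5, 1, 0, 4, -2, 2, 5, 3], r+c [10, 9, 5, 8, 6, 14, 12, 11, 15] are all distinct, so no two queens attack.

(1,9) (2,7) (3,2) (4,4) (5,1) (6,8) (7,5) (8,3) (9,6)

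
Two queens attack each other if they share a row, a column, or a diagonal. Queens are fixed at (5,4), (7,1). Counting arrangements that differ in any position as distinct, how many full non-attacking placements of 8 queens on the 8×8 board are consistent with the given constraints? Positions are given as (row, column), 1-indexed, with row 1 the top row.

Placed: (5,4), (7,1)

Branch on row 1: col 2 → 0; col 3 → 0; col 5 → 0; col 6 → 1.
Sum: 0 + 0 + 0 + 1 = 1.

1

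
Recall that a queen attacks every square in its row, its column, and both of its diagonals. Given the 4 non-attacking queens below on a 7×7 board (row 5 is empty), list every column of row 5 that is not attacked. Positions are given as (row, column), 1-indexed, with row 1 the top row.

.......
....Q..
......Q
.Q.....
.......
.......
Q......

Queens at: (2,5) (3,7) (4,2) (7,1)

columns 4, 6

(2,5) attacks row 5 at column 5 and diagonals 2.
(3,7) attacks row 5 at column 7 and diagonals 5.
(4,2) attacks row 5 at column 2 and diagonals 1, 3.
(7,1) attacks row 5 at column 1 and diagonals 3.
Attacked columns: {1, 2, 3, 5, 7}. Safe: {4, 6}.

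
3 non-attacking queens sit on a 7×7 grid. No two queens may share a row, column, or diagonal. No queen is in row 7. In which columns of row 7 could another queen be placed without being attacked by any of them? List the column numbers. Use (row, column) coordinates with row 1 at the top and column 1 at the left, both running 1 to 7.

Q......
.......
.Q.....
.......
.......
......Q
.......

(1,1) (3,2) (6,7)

columns 3, 4, 5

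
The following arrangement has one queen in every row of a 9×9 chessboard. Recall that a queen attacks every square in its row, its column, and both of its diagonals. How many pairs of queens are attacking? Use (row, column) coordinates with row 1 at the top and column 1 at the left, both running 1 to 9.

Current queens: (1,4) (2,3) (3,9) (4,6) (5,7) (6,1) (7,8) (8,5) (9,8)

Same column: (7,8)–(9,8) (column 8).
Same diagonal: (1,4)–(2,3) (|1−2| = |4−3| = 1); (2,3)–(7,8) (|2−7| = |3−8| = 5); (3,9)–(5,7) (|3−5| = |9−7| = 2); (4,6)–(5,7) (|4−5| = |6−7| = 1).
Total attacking pairs: 5.

5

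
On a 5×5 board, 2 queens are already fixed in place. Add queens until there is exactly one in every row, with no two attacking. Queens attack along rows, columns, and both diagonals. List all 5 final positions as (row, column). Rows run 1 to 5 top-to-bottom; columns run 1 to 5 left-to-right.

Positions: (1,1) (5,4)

(1,1) (2,3) (3,5) (4,2) (5,4)

Row 2: attacked by (1,1)→{1,2}; (5,4)→{1,4}. Safe: 3, 5. Place at column 3.
Row 3: attacked by (1,1)→{1,3}; (2,3)→{2,3,4}; (5,4)→{2,4}. Safe: 5. Place at column 5.
Row 4: attacked by (1,1)→{1,4}; (2,3)→{1,3,5}; (3,5)→{4,5}; (5,4)→{3,4,5}. Safe: 2. Place at column 2.
Columns [1, 3, 5, 2, 4], r−c [0, -1, -2, 2, 1], r+c [2, 5, 8, 6, 9] are all distinct, so no two queens attack.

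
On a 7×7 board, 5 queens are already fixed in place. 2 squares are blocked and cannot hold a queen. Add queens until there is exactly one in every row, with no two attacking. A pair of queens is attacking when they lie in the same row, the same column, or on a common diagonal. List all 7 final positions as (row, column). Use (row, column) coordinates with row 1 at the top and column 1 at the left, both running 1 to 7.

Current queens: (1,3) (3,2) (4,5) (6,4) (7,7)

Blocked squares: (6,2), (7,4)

(1,3) (2,6) (3,2) (4,5) (5,1) (6,4) (7,7)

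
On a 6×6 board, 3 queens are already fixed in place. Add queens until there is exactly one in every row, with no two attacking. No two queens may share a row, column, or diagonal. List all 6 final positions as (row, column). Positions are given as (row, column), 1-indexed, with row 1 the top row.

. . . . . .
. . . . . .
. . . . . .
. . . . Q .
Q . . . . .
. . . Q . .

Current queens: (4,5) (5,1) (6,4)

(1,3) (2,6) (3,2) (4,5) (5,1) (6,4)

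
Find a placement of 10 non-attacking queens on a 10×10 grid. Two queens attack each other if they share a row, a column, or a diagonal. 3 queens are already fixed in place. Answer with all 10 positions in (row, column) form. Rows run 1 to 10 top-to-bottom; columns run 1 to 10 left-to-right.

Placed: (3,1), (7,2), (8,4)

Row 1: attacked by (3,1)→{1,3}; (7,2)→{2,8}; (8,4)→{4}. Safe: 5, 6, 7, 9, 10. Place at column 6.
Row 2: attacked by (1,6)→{5,6,7}; (3,1)→{1,2}; (7,2)→{2,7}; (8,4)→{4,10}. Safe: 3, 8, 9. Place at column 3.
Row 4: attacked by (1,6)→{3,6,9}; (2,3)→{1,3,5}; (3,1)→{1,2}; (7,2)→{2,5}; (8,4)→{4,8}. Safe: 7, 10. Place at column 10.
Row 5: attacked by (1,6)→{2,6,10}; (2,3)→{3,6}; (3,1)→{1,3}; (4,10)→{9,10}; (7,2)→{2,4}; (8,4)→{1,4,7}. Safe: 5, 8. Place at column 8.
Row 6: attacked by (1,6)→{1,6}; (2,3)→{3,7}; (3,1)→{1,4}; (4,10)→{8,10}; (5,8)→{7,8,9}; (7,2)→{1,2,3}; (8,4)→{2,4,6}. Safe: 5. Place at column 5.
Row 9: attacked by (1,6)→{6}; (2,3)→{3,10}; (3,1)→{1,7}; (4,10)→{5,10}; (5,8)→{4,8}; (6,5)→{2,5,8}; (7,2)→{2,4}; (8,4)→{3,4,5}. Safe: 9. Place at column 9.
Row 10: attacked by (1,6)→{6}; (2,3)→{3}; (3,1)→{1,8}; (4,10)→{4,10}; (5,8)→{3,8}; (6,5)→{1,5,9}; (7,2)→{2,5}; (8,4)→{2,4,6}; (9,9)→{8,9,10}. Safe: 7. Place at column 7.
Columns [6, 3, 1, 10, 8, 5, 2, 4, 9, 7], r−c [-5, -1, 2, -6, -3, 1, 5, 4, 0, 3], r+c [7, 5, 4, 14, 13, 11, 9, 12, 18, 17] are all distinct, so no two queens attack.

(1,6) (2,3) (3,1) (4,10) (5,8) (6,5) (7,2) (8,4) (9,9) (10,7)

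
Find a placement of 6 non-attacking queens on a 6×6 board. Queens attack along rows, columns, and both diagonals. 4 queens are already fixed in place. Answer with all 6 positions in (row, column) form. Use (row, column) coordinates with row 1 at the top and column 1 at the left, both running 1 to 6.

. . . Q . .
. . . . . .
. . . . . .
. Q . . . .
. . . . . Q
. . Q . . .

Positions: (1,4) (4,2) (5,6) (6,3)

Row 2: attacked by (1,4)→{3,4,5}; (4,2)→{2,4}; (5,6)→{3,6}; (6,3)→{3}. Safe: 1. Place at column 1.
Row 3: attacked by (1,4)→{2,4,6}; (2,1)→{1,2}; (4,2)→{1,2,3}; (5,6)→{4,6}; (6,3)→{3,6}. Safe: 5. Place at column 5.
Columns [4, 1, 5, 2, 6, 3], r−c [-3, 1, -2, 2, -1, 3], r+c [5, 3, 8, 6, 11, 9] are all distinct, so no two queens attack.

(1,4) (2,1) (3,5) (4,2) (5,6) (6,3)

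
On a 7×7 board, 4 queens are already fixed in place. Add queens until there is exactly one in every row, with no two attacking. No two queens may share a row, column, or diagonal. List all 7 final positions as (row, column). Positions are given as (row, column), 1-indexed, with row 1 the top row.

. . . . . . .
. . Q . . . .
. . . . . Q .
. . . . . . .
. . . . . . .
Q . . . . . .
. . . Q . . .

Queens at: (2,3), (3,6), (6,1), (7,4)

(1,7) (2,3) (3,6) (4,2) (5,5) (6,1) (7,4)

Row 1: attacked by (2,3)→{2,3,4}; (3,6)→{4,6}; (6,1)→{1,6}; (7,4)→{4}. Safe: 5, 7. Place at column 7.
Row 4: attacked by (1,7)→{4,7}; (2,3)→{1,3,5}; (3,6)→{5,6,7}; (6,1)→{1,3}; (7,4)→{1,4,7}. Safe: 2. Place at column 2.
Row 5: attacked by (1,7)→{3,7}; (2,3)→{3,6}; (3,6)→{4,6}; (4,2)→{1,2,3}; (6,1)→{1,2}; (7,4)→{2,4,6}. Safe: 5. Place at column 5.
Columns [7, 3, 6, 2, 5, 1, 4], r−c [-6, -1, -3, 2, 0, 5, 3], r+c [8, 5, 9, 6, 10, 7, 11] are all distinct, so no two queens attack.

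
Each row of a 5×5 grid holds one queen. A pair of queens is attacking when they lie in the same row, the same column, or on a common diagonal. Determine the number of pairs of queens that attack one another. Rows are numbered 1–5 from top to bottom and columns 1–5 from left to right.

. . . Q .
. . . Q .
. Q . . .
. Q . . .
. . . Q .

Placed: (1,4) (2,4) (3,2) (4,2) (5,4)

7

Same column: (1,4)–(2,4) (column 4); (1,4)–(5,4) (column 4); (2,4)–(5,4) (column 4); (3,2)–(4,2) (column 2).
Same diagonal: (1,4)–(3,2) (|1−3| = |4−2| = 2); (2,4)–(4,2) (|2−4| = |4−2| = 2); (3,2)–(5,4) (|3−5| = |2−4| = 2).
Total attacking pairs: 7.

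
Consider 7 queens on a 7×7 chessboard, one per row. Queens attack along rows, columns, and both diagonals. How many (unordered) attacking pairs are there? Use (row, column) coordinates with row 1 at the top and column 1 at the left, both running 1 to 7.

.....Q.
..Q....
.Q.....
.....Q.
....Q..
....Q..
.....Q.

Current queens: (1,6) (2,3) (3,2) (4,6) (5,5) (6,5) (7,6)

9

Same column: (1,6)–(4,6) (column 6); (1,6)–(7,6) (column 6); (4,6)–(7,6) (column 6); (5,5)–(6,5) (column 5).
Same diagonal: (2,3)–(3,2) (|2−3| = |3−2| = 1); (3,2)–(6,5) (|3−6| = |2−5| = 3); (3,2)–(7,6) (|3−7| = |2−6| = 4); (4,6)–(5,5) (|4−5| = |6−5| = 1); (6,5)–(7,6) (|6−7| = |5−6| = 1).
Total attacking pairs: 9.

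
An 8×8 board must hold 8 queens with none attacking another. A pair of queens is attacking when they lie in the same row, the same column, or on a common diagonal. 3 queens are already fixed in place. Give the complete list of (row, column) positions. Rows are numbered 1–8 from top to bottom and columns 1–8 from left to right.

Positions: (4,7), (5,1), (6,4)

Row 1: attacked by (4,7)→{4,7}; (5,1)→{1,5}; (6,4)→{4}. Safe: 2, 3, 6, 8. Place at column 3.
Row 2: attacked by (1,3)→{2,3,4}; (4,7)→{5,7}; (5,1)→{1,4}; (6,4)→{4,8}. Safe: 6. Place at column 6.
Row 3: attacked by (1,3)→{1,3,5}; (2,6)→{5,6,7}; (4,7)→{6,7,8}; (5,1)→{1,3}; (6,4)→{1,4,7}. Safe: 2. Place at column 2.
Row 7: attacked by (1,3)→{3}; (2,6)→{1,6}; (3,2)→{2,6}; (4,7)→{4,7}; (5,1)→{1,3}; (6,4)→{3,4,5}. Safe: 8. Place at column 8.
Row 8: attacked by (1,3)→{3}; (2,6)→{6}; (3,2)→{2,7}; (4,7)→{3,7}; (5,1)→{1,4}; (6,4)→{2,4,6}; (7,8)→{7,8}. Safe: 5. Place at column 5.
Columns [3, 6, 2, 7, 1, 4, 8, 5], r−c [-2, -4, 1, -3, 4, 2, -1, 3], r+c [4, 8, 5, 11, 6, 10, 15, 13] are all distinct, so no two queens attack.

(1,3) (2,6) (3,2) (4,7) (5,1) (6,4) (7,8) (8,5)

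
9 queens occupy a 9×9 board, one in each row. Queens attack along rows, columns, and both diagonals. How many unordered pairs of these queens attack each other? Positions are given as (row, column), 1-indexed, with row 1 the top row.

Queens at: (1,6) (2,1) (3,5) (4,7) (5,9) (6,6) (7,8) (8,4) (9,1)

3

Same column: (1,6)–(6,6) (column 6); (2,1)–(9,1) (column 1).
Same diagonal: (6,6)–(8,4) (|6−8| = |6−4| = 2).
Total attacking pairs: 3.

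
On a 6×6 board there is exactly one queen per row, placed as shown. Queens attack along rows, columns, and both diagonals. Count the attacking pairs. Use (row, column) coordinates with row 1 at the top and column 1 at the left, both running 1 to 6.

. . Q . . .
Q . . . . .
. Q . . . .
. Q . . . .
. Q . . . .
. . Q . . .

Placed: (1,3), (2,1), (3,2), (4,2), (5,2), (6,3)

Same column: (1,3)–(6,3) (column 3); (3,2)–(4,2) (column 2); (3,2)–(5,2) (column 2); (4,2)–(5,2) (column 2).
Same diagonal: (2,1)–(3,2) (|2−3| = |1−2| = 1); (5,2)–(6,3) (|5−6| = |2−3| = 1).
Total attacking pairs: 6.

6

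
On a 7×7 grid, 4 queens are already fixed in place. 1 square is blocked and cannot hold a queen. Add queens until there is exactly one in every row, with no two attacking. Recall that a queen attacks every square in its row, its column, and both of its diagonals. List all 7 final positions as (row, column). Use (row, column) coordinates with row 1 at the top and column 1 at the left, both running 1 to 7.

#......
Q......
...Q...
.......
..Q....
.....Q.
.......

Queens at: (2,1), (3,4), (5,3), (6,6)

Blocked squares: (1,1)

(1,5) (2,1) (3,4) (4,7) (5,3) (6,6) (7,2)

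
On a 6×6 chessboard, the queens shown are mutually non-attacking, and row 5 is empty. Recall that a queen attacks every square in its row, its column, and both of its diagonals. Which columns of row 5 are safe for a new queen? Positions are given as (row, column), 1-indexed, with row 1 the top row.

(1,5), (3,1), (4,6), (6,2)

columns 4

(1,5) attacks row 5 at column 5 and diagonals 1.
(3,1) attacks row 5 at column 1 and diagonals 3.
(4,6) attacks row 5 at column 6 and diagonals 5.
(6,2) attacks row 5 at column 2 and diagonals 1, 3.
Attacked columns: {1, 2, 3, 5, 6}. Safe: {4}.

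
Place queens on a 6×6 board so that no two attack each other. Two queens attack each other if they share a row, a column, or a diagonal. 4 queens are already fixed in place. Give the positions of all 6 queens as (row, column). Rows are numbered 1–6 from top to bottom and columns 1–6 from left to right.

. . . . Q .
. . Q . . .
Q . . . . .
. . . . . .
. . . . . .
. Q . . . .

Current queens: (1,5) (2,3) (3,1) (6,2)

(1,5) (2,3) (3,1) (4,6) (5,4) (6,2)

Row 4: attacked by (1,5)→{2,5}; (2,3)→{1,3,5}; (3,1)→{1,2}; (6,2)→{2,4}. Safe: 6. Place at column 6.
Row 5: attacked by (1,5)→{1,5}; (2,3)→{3,6}; (3,1)→{1,3}; (4,6)→{5,6}; (6,2)→{1,2,3}. Safe: 4. Place at column 4.
Columns [5, 3, 1, 6, 4, 2], r−c [-4, -1, 2, -2, 1, 4], r+c [6, 5, 4, 10, 9, 8] are all distinct, so no two queens attack.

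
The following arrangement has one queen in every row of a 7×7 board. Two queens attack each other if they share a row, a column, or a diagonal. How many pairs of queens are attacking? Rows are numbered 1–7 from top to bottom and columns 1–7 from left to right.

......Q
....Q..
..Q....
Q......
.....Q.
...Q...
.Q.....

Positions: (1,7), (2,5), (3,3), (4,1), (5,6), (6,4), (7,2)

All columns are distinct and no two queens satisfy |Δrow| = |Δcol|, so no pair attacks.

0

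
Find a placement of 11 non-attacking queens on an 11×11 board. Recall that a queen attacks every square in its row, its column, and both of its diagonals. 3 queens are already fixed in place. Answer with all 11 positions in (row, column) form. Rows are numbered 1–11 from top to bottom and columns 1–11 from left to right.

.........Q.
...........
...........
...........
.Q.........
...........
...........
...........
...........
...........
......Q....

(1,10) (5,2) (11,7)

(1,10) (2,3) (3,9) (4,4) (5,2) (6,8) (7,6) (8,11) (9,1) (10,5) (11,7)

Row 2: attacked by (1,10)→{9,10,11}; (5,2)→{2,5}; (11,7)→{7}. Safe: 1, 3, 4, 6, 8. Place at column 3.
Row 3: attacked by (1,10)→{8,10}; (2,3)→{2,3,4}; (5,2)→{2,4}; (11,7)→{7}. Safe: 1, 5, 6, 9, 11. Place at column 9.
Row 4: attacked by (1,10)→{7,10}; (2,3)→{1,3,5}; (3,9)→{8,9,10}; (5,2)→{1,2,3}; (11,7)→{7}. Safe: 4, 6, 11. Place at column 4.
Row 6: attacked by (1,10)→{5,10}; (2,3)→{3,7}; (3,9)→{6,9}; (4,4)→{2,4,6}; (5,2)→{1,2,3}; (11,7)→{2,7}. Safe: 8, 11. Place at column 8.
Row 7: attacked by (1,10)→{4,10}; (2,3)→{3,8}; (3,9)→{5,9}; (4,4)→{1,4,7}; (5,2)→{2,4}; (6,8)→{7,8,9}; (11,7)→{3,7,11}. Safe: 6. Place at column 6.
Row 8: attacked by (1,10)→{3,10}; (2,3)→{3,9}; (3,9)→{4,9}; (4,4)→{4,8}; (5,2)→{2,5}; (6,8)→{6,8,10}; (7,6)→{5,6,7}; (11,7)→{4,7,10}. Safe: 1, 11. Place at column 11.
Row 9: attacked by (1,10)→{2,10}; (2,3)→{3,10}; (3,9)→{3,9}; (4,4)→{4,9}; (5,2)→{2,6}; (6,8)→{5,8,11}; (7,6)→{4,6,8}; (8,11)→{10,11}; (11,7)→{5,7,9}. Safe: 1. Place at column 1.
Row 10: attacked by (1,10)→{1,10}; (2,3)→{3,11}; (3,9)→{2,9}; (4,4)→{4,10}; (5,2)→{2,7}; (6,8)→{4,8}; (7,6)→{3,6,9}; (8,11)→{9,11}; (9,1)→{1,2}; (11,7)→{6,7,8}. Safe: 5. Place at column 5.
Columns [10, 3, 9, 4, 2, 8, 6, 11, 1, 5, 7], r−c [-9, -1, -6, 0, 3, -2, 1, -3, 8, 5, 4], r+c [11, 5, 12, 8, 7, 14, 13, 19, 10, 15, 18] are all distinct, so no two queens attack.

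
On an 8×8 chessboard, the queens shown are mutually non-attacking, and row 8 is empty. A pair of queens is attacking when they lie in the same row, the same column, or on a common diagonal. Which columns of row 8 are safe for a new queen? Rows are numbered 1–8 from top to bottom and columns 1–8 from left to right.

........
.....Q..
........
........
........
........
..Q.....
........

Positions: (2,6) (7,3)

(2,6) attacks row 8 at column 6.
(7,3) attacks row 8 at column 3 and diagonals 2, 4.
Attacked columns: {2, 3, 4, 6}. Safe: {1, 5, 7, 8}.

columns 1, 5, 7, 8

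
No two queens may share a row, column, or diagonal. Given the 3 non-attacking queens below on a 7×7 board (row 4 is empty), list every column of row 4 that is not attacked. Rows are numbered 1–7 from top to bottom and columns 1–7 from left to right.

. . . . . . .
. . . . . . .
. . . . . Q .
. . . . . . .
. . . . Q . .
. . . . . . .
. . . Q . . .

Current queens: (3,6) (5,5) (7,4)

(3,6) attacks row 4 at column 6 and diagonals 5, 7.
(5,5) attacks row 4 at column 5 and diagonals 4, 6.
(7,4) attacks row 4 at column 4 and diagonals 1, 7.
Attacked columns: {1, 4, 5, 6, 7}. Safe: {2, 3}.

columns 2, 3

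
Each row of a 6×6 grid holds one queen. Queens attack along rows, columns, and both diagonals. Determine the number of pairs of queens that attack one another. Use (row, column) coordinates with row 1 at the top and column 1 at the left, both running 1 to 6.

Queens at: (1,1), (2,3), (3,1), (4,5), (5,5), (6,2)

4

Same column: (1,1)–(3,1) (column 1); (4,5)–(5,5) (column 5).
Same diagonal: (1,1)–(5,5) (|1−5| = |1−5| = 4); (2,3)–(4,5) (|2−4| = |3−5| = 2).
Total attacking pairs: 4.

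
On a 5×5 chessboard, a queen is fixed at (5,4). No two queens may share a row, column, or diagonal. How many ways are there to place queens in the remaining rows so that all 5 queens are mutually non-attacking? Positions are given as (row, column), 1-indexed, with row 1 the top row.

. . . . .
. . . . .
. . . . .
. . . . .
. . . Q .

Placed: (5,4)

Branch on row 1: col 1 → 1; col 2 → 1; col 3 → 0; col 5 → 0.
Sum: 1 + 1 + 0 + 0 = 2.

2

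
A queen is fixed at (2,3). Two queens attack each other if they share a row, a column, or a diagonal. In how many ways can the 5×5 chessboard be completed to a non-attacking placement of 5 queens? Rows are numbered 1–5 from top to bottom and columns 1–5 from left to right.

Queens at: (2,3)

2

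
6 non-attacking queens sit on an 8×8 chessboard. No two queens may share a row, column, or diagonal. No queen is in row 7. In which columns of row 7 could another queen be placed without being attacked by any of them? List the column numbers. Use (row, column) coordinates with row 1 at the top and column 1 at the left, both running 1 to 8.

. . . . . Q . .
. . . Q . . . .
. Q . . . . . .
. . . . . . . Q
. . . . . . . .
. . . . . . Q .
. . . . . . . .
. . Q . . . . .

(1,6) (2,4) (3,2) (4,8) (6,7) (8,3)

(1,6) attacks row 7 at column 6.
(2,4) attacks row 7 at column 4.
(3,2) attacks row 7 at column 2 and diagonals 6.
(4,8) attacks row 7 at column 8 and diagonals 5.
(6,7) attacks row 7 at column 7 and diagonals 6, 8.
(8,3) attacks row 7 at column 3 and diagonals 2, 4.
Attacked columns: {2, 3, 4, 5, 6, 7, 8}. Safe: {1}.

columns 1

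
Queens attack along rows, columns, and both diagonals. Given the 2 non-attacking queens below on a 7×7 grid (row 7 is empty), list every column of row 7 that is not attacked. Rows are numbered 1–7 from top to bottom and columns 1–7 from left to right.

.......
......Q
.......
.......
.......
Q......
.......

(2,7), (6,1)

(2,7) attacks row 7 at column 7 and diagonals 2.
(6,1) attacks row 7 at column 1 and diagonals 2.
Attacked columns: {1, 2, 7}. Safe: {3, 4, 5, 6}.

columns 3, 4, 5, 6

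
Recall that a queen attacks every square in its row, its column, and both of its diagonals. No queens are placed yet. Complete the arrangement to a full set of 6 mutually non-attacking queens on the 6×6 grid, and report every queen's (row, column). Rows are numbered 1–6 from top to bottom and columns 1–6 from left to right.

(1,3) (2,6) (3,2) (4,5) (5,1) (6,4)

Row 1: Safe: 1, 2, 3, 4, 5, 6. Place at column 3.
Row 2: attacked by (1,3)→{2,3,4}. Safe: 1, 5, 6. Place at column 6.
Row 3: attacked by (1,3)→{1,3,5}; (2,6)→{5,6}. Safe: 2, 4. Place at column 2.
Row 4: attacked by (1,3)→{3,6}; (2,6)→{4,6}; (3,2)→{1,2,3}. Safe: 5. Place at column 5.
Row 5: attacked by (1,3)→{3}; (2,6)→{3,6}; (3,2)→{2,4}; (4,5)→{4,5,6}. Safe: 1. Place at column 1.
Row 6: attacked by (1,3)→{3}; (2,6)→{2,6}; (3,2)→{2,5}; (4,5)→{3,5}; (5,1)→{1,2}. Safe: 4. Place at column 4.
Columns [3, 6, 2, 5, 1, 4], r−c [-2, -4, 1, -1, 4, 2], r+c [4, 8, 5, 9, 6, 10] are all distinct, so no two queens attack.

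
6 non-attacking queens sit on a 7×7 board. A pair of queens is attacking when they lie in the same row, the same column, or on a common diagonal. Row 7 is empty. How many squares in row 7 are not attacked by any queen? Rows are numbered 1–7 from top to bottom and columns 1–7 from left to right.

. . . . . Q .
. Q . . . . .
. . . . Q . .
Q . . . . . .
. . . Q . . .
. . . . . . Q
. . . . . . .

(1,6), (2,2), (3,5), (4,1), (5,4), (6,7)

(1,6) attacks row 7 at column 6.
(2,2) attacks row 7 at column 2 and diagonals 7.
(3,5) attacks row 7 at column 5 and diagonals 1.
(4,1) attacks row 7 at column 1 and diagonals 4.
(5,4) attacks row 7 at column 4 and diagonals 2, 6.
(6,7) attacks row 7 at column 7 and diagonals 6.
Attacked columns: {1, 2, 4, 5, 6, 7}. Safe: {3}.

1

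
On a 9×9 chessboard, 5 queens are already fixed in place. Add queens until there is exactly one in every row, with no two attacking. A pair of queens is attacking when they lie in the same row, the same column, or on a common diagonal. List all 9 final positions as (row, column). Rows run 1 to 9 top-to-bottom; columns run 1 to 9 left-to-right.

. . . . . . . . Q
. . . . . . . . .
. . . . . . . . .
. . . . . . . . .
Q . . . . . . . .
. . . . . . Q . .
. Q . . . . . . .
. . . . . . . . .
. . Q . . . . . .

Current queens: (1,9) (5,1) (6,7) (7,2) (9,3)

(1,9) (2,5) (3,8) (4,4) (5,1) (6,7) (7,2) (8,6) (9,3)

Row 2: attacked by (1,9)→{8,9}; (5,1)→{1,4}; (6,7)→{3,7}; (7,2)→{2,7}; (9,3)→{3}. Safe: 5, 6. Place at column 5.
Row 3: attacked by (1,9)→{7,9}; (2,5)→{4,5,6}; (5,1)→{1,3}; (6,7)→{4,7}; (7,2)→{2,6}; (9,3)→{3,9}. Safe: 8. Place at column 8.
Row 4: attacked by (1,9)→{6,9}; (2,5)→{3,5,7}; (3,8)→{7,8,9}; (5,1)→{1,2}; (6,7)→{5,7,9}; (7,2)→{2,5}; (9,3)→{3,8}. Safe: 4. Place at column 4.
Row 8: attacked by (1,9)→{2,9}; (2,5)→{5}; (3,8)→{3,8}; (4,4)→{4,8}; (5,1)→{1,4}; (6,7)→{5,7,9}; (7,2)→{1,2,3}; (9,3)→{2,3,4}. Safe: 6. Place at column 6.
Columns [9, 5, 8, 4, 1, 7, 2, 6, 3], r−c [-8, -3, -5, 0, 4, -1, 5, 2, 6], r+c [10, 7, 11, 8, 6, 13, 9, 14, 12] are all distinct, so no two queens attack.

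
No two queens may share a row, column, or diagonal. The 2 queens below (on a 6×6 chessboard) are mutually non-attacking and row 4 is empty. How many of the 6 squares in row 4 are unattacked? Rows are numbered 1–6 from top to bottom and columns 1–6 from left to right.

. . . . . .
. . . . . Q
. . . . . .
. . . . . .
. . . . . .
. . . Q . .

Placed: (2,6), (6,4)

3

(2,6) attacks row 4 at column 6 and diagonals 4.
(6,4) attacks row 4 at column 4 and diagonals 2, 6.
Attacked columns: {2, 4, 6}. Safe: {1, 3, 5}.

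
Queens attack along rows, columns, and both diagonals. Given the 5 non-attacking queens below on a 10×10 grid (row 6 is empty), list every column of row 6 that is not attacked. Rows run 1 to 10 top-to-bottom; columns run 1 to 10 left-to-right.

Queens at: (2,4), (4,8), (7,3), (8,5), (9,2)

columns 1, 9

(2,4) attacks row 6 at column 4 and diagonals 8.
(4,8) attacks row 6 at column 8 and diagonals 6, 10.
(7,3) attacks row 6 at column 3 and diagonals 2, 4.
(8,5) attacks row 6 at column 5 and diagonals 3, 7.
(9,2) attacks row 6 at column 2 and diagonals 5.
Attacked columns: {2, 3, 4, 5, 6, 7, 8, 10}. Safe: {1, 9}.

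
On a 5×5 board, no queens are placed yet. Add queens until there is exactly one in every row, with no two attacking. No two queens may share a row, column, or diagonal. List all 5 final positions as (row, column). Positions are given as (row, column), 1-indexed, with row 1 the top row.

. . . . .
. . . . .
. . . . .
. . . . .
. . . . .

(1,5) (2,2) (3,4) (4,1) (5,3)

Row 1: Safe: 1, 2, 3, 4, 5. Place at column 5.
Row 2: attacked by (1,5)→{4,5}. Safe: 1, 2, 3. Place at column 2.
Row 3: attacked by (1,5)→{3,5}; (2,2)→{1,2,3}. Safe: 4. Place at column 4.
Row 4: attacked by (1,5)→{2,5}; (2,2)→{2,4}; (3,4)→{3,4,5}. Safe: 1. Place at column 1.
Row 5: attacked by (1,5)→{1,5}; (2,2)→{2,5}; (3,4)→{2,4}; (4,1)→{1,2}. Safe: 3. Place at column 3.
Columns [5, 2, 4, 1, 3], r−c [-4, 0, -1, 3, 2], r+c [6, 4, 7, 5, 8] are all distinct, so no two queens attack.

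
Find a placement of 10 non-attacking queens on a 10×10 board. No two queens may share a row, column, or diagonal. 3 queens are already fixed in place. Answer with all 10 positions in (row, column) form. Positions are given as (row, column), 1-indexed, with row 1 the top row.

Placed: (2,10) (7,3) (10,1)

Row 1: attacked by (2,10)→{9,10}; (7,3)→{3,9}; (10,1)→{1,10}. Safe: 2, 4, 5, 6, 7, 8. Place at column 5.
Row 3: attacked by (1,5)→{3,5,7}; (2,10)→{9,10}; (7,3)→{3,7}; (10,1)→{1,8}. Safe: 2, 4, 6. Place at column 6.
Row 4: attacked by (1,5)→{2,5,8}; (2,10)→{8,10}; (3,6)→{5,6,7}; (7,3)→{3,6}; (10,1)→{1,7}. Safe: 4, 9. Place at column 4.
Row 5: attacked by (1,5)→{1,5,9}; (2,10)→{7,10}; (3,6)→{4,6,8}; (4,4)→{3,4,5}; (7,3)→{1,3,5}; (10,1)→{1,6}. Safe: 2. Place at column 2.
Row 6: attacked by (1,5)→{5,10}; (2,10)→{6,10}; (3,6)→{3,6,9}; (4,4)→{2,4,6}; (5,2)→{1,2,3}; (7,3)→{2,3,4}; (10,1)→{1,5}. Safe: 7, 8. Place at column 8.
Row 8: attacked by (1,5)→{5}; (2,10)→{4,10}; (3,6)→{1,6}; (4,4)→{4,8}; (5,2)→{2,5}; (6,8)→{6,8,10}; (7,3)→{2,3,4}; (10,1)→{1,3}. Safe: 7, 9. Place at column 9.
Row 9: attacked by (1,5)→{5}; (2,10)→{3,10}; (3,6)→{6}; (4,4)→{4,9}; (5,2)→{2,6}; (6,8)→{5,8}; (7,3)→{1,3,5}; (8,9)→{8,9,10}; (10,1)→{1,2}. Safe: 7. Place at column 7.
Columns [5, 10, 6, 4, 2, 8, 3, 9, 7, 1], r−c [-4, -8, -3, 0, 3, -2, 4, -1, 2, 9], r+c [6, 12, 9, 8, 7, 14, 10, 17, 16, 11] are all distinct, so no two queens attack.

(1,5) (2,10) (3,6) (4,4) (5,2) (6,8) (7,3) (8,9) (9,7) (10,1)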